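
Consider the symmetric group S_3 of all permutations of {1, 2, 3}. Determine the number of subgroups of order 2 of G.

|G| = 6 and 2 | 6, so subgroups of order 2 are possible by Lagrange.
The subgroups of order 2 are: {e, (1 2)}; {e, (1 3)}; {e, (2 3)}.
So G has 3 subgroups of order 2.

3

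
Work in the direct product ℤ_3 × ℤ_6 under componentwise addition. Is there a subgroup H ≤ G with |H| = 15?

No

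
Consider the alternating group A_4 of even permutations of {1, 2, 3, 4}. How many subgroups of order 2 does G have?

|G| = 12 and 2 | 12, so subgroups of order 2 are possible by Lagrange.
The subgroups of order 2 are: {e, (1 2)(3 4)}; {e, (1 3)(2 4)}; {e, (1 4)(2 3)}.
So G has 3 subgroups of order 2.

3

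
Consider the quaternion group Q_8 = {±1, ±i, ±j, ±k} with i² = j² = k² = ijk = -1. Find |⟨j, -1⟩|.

|⟨j⟩| = 4 and |⟨-1⟩| = 2, so |H| is a multiple of lcm(4, 2) = 4 and divides |G| = 8.
Closing under the operation: H = {1, -1, j, -j}, so |H| = 4.

4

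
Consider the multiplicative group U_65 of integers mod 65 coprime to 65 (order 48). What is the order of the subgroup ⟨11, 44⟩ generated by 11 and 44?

|⟨11⟩| = 12 and |⟨44⟩| = 4, so |H| is a multiple of lcm(12, 4) = 12 and divides |G| = 48.
Closing under the operation: H = {1, 4, 6, 9, 11, 14, 16, 19, 21, 24, 29, 31, 34, 36, 41, 44, 46, 49, 51, 54, 56, 59, 61, 64}, so |H| = 24.

24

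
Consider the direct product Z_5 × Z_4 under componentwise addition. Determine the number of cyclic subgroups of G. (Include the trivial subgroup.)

A cyclic subgroup of order d is generated by each of its φ(d) elements of order d, so the cyclic subgroups of order d number (#elements of order d)/φ(d).
Cyclic subgroups by order — order 1: 1; order 2: 1; order 4: 1; order 5: 1; order 10: 1; order 20: 1.
Total: 6.

6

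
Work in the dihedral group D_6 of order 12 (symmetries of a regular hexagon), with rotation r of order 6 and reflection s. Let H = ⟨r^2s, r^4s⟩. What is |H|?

|⟨r^2s⟩| = 2 and |⟨r^4s⟩| = 2, so |H| is a multiple of lcm(2, 2) = 2 and divides |G| = 12.
Closing under the operation: H = {e, r^2, r^4, s, r^2s, r^4s}, so |H| = 6.

6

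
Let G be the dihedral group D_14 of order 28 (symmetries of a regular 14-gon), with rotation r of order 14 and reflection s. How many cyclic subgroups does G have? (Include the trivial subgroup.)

18

Each element a generates a cyclic subgroup ⟨a⟩; distinct elements may generate the same one (a cyclic group of order d has φ(d) generators).
Cyclic subgroups by order — order 1: 1; order 2: 15; order 7: 1; order 14: 1.
Total: 18.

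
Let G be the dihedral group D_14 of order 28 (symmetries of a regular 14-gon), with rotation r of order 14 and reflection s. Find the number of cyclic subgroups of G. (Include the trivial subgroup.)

18

Each element a generates a cyclic subgroup ⟨a⟩; distinct elements may generate the same one (a cyclic group of order d has φ(d) generators).
Cyclic subgroups by order — order 1: 1; order 2: 15; order 7: 1; order 14: 1.
Total: 18.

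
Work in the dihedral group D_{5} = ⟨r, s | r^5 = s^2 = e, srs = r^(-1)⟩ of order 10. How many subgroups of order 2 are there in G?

5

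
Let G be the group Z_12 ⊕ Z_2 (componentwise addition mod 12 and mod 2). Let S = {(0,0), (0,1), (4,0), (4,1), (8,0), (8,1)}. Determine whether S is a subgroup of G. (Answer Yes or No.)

|S| = 6 divides |G| = 24, consistent with Lagrange.
S contains the identity, every element's inverse is in S, and S is closed under +: it is a subgroup.
In fact S = ⟨(4,1)⟩.

Yes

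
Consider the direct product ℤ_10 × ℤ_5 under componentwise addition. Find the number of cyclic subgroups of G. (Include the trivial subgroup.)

14

Each element a generates a cyclic subgroup ⟨a⟩; distinct elements may generate the same one (a cyclic group of order d has φ(d) generators).
Cyclic subgroups by order — order 1: 1; order 2: 1; order 5: 6; order 10: 6.
Total: 14.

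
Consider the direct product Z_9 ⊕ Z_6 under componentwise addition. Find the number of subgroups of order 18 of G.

4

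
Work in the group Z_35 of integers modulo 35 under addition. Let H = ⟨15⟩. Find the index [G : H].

5

|⟨15⟩| = 7 and |G| = 35.
By Lagrange, [G : H] = |G|/|H| = 35/7 = 5.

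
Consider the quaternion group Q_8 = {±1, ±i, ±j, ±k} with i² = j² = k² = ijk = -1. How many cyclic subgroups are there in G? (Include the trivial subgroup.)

5

Each element a generates a cyclic subgroup ⟨a⟩; distinct elements may generate the same one (a cyclic group of order d has φ(d) generators).
Cyclic subgroups by order — order 1: 1; order 2: 1; order 4: 3.
Total: 5.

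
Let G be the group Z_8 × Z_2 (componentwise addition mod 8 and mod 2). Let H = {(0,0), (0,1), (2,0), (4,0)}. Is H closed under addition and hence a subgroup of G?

No

(2,0) ∈ H but its inverse (6,0) ∉ H, so H is not a subgroup.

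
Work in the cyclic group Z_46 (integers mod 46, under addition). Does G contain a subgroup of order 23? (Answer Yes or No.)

Yes

23 | 46. A subgroup of order 23 is {0, 2, 4, 6, 8, 10, 12, 14, 16, 18, 20, 22, 24, 26, 28, 30, 32, 34, 36, 38, 40, 42, 44}.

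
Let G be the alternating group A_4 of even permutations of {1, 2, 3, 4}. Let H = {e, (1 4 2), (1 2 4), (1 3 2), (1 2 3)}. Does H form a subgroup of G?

No

|H| = 5 does not divide |G| = 12, so by Lagrange H is not a subgroup.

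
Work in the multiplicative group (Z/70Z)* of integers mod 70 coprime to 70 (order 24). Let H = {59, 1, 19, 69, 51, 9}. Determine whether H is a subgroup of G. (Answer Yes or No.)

51 ∈ H but its inverse 11 ∉ H, so H is not a subgroup.

No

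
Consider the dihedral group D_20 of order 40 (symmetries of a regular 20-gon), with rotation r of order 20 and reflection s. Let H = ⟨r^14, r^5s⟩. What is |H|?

20

|⟨r^14⟩| = 10 and |⟨r^5s⟩| = 2, so |H| is a multiple of lcm(10, 2) = 10 and divides |G| = 40.
Closing under the operation: H = {e, r^2, r^4, r^6, r^8, r^10, r^12, r^14, r^16, r^18, rs, r^3s, r^5s, r^7s, r^9s, r^11s, r^13s, r^15s, r^17s, r^19s}, so |H| = 20.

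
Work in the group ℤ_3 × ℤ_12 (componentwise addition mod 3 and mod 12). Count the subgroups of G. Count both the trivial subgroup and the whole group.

|G| = 36, so by Lagrange every subgroup order divides 36. Divisors: 1, 2, 3, 4, 6, 9, 12, 18, 36.
Subgroups by order — order 1: 1; order 2: 1; order 3: 4; order 4: 1; order 6: 4; order 9: 1; order 12: 4; order 18: 1; order 36: 1.
Total: 1 + 1 + 4 + 1 + 4 + 1 + 4 + 1 + 1 = 18.

18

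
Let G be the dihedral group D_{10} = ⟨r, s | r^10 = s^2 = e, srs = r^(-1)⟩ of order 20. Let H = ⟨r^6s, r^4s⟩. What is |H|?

10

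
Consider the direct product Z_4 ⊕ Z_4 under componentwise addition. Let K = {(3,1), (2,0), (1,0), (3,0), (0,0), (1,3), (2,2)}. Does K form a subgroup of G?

No

|K| = 7 does not divide |G| = 16, so by Lagrange K is not a subgroup.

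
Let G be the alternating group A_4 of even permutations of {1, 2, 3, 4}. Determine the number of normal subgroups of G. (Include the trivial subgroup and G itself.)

3

G has 10 subgroups. Checking conjugation-invariance by order — order 1: 1/1 normal; order 2: 0/3 normal; order 3: 0/4 normal; order 4: 1/1 normal; order 12: 1/1 normal.
Total normal subgroups: 3.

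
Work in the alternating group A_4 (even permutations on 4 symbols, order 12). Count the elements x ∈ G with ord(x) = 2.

The elements of order 2 are: (1 2)(3 4), (1 3)(2 4), (1 4)(2 3).
That's 3.

3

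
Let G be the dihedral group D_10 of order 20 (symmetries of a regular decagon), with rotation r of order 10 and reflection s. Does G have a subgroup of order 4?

Yes

4 | 20. A subgroup of order 4 is {e, r^5, r^2s, r^7s}.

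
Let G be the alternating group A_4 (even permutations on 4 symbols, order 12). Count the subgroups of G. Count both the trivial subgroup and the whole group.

10

|G| = 12, so by Lagrange every subgroup order divides 12. Divisors: 1, 2, 3, 4, 6, 12.
Subgroups by order — order 1: 1; order 2: 3; order 3: 4; order 4: 1; order 6: 0; order 12: 1.
Total: 1 + 3 + 4 + 1 + 0 + 1 = 10.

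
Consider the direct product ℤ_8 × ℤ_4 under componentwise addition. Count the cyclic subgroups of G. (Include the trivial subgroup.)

14

Group the elements of G by the cyclic subgroup they generate; each cyclic subgroup of order d accounts for φ(d) elements.
Cyclic subgroups by order — order 1: 1; order 2: 3; order 4: 6; order 8: 4.
Total: 14.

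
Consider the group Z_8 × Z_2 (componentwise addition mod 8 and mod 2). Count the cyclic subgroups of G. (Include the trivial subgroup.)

8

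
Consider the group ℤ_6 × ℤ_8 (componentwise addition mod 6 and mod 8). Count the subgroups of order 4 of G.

3

|G| = 48 and 4 | 48, so subgroups of order 4 are possible by Lagrange.
The subgroups of order 4 are: {(0,0), (0,2), (0,4), (0,6)}; {(0,0), (0,4), (3,0), (3,4)}; {(0,0), (0,4), (3,2), (3,6)}.
So G has 3 subgroups of order 4.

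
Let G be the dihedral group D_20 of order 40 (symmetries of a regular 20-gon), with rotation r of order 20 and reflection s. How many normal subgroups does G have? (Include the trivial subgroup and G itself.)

G has 48 subgroups. Checking conjugation-invariance by order — order 1: 1/1 normal; order 2: 1/21 normal; order 4: 1/11 normal; order 5: 1/1 normal; order 8: 0/5 normal; order 10: 1/5 normal; order 20: 3/3 normal; order 40: 1/1 normal.
Total normal subgroups: 9.

9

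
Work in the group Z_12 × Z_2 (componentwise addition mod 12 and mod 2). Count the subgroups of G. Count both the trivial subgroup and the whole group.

16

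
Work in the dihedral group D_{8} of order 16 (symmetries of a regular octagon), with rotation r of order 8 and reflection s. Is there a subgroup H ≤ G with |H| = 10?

No

10 does not divide |G| = 16, so by Lagrange no subgroup of order 10 exists.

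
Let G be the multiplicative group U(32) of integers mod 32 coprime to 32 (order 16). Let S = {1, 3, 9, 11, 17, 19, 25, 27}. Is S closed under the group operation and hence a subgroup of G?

|S| = 8 divides |G| = 16, consistent with Lagrange.
S contains the identity, every element's inverse is in S, and S is closed under ·: it is a subgroup.
In fact S = ⟨3⟩.

Yes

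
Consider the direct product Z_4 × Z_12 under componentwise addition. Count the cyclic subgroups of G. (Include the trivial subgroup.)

A cyclic subgroup of order d is generated by each of its φ(d) elements of order d, so the cyclic subgroups of order d number (#elements of order d)/φ(d).
Cyclic subgroups by order — order 1: 1; order 2: 3; order 3: 1; order 4: 6; order 6: 3; order 12: 6.
Total: 20.

20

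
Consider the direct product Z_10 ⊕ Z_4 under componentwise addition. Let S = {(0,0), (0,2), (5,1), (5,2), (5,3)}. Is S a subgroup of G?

No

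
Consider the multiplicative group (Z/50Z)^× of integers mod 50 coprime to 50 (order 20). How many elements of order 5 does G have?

4

The elements of order 5 are: 11, 21, 31, 41.
That's 4.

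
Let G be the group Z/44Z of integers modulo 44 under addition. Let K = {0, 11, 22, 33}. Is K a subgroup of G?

Yes

|K| = 4 divides |G| = 44, consistent with Lagrange.
K contains the identity, every element's inverse is in K, and K is closed under +: it is a subgroup.
In fact K = ⟨33⟩.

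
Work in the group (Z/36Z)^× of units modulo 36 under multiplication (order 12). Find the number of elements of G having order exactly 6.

6

The elements of order 6 are: 5, 7, 11, 23, 29, 31.
That's 6.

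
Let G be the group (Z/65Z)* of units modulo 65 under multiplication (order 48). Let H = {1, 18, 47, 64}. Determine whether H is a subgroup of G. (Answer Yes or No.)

|H| = 4 divides |G| = 48, consistent with Lagrange.
H contains the identity, every element's inverse is in H, and H is closed under ·: it is a subgroup.
In fact H = ⟨18⟩.

Yes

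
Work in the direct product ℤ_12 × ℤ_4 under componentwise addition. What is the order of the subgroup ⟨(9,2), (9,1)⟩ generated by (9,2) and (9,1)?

16

|⟨(9,2)⟩| = 4 and |⟨(9,1)⟩| = 4, so |H| is a multiple of lcm(4, 4) = 4 and divides |G| = 48.
Closing under the operation: H = {(0,0), (0,1), (0,2), (0,3), (3,0), (3,1), (3,2), (3,3), (6,0), (6,1), (6,2), (6,3), (9,0), (9,1), (9,2), (9,3)}, so |H| = 16.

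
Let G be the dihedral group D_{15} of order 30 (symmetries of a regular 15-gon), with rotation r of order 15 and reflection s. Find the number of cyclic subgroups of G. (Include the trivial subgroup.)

19

Each element a generates a cyclic subgroup ⟨a⟩; distinct elements may generate the same one (a cyclic group of order d has φ(d) generators).
Cyclic subgroups by order — order 1: 1; order 2: 15; order 3: 1; order 5: 1; order 15: 1.
Total: 19.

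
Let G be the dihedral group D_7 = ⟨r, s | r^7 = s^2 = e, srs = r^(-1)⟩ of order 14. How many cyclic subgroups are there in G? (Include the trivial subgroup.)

Each element a generates a cyclic subgroup ⟨a⟩; distinct elements may generate the same one (a cyclic group of order d has φ(d) generators).
Cyclic subgroups by order — order 1: 1; order 2: 7; order 7: 1.
Total: 9.

9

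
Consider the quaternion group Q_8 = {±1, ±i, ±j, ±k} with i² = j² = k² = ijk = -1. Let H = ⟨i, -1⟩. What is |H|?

4

|⟨i⟩| = 4 and |⟨-1⟩| = 2, so |H| is a multiple of lcm(4, 2) = 4 and divides |G| = 8.
Closing under the operation: H = {1, -1, i, -i}, so |H| = 4.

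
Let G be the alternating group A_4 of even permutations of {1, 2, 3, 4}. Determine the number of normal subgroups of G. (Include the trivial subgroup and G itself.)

G has 10 subgroups. Checking conjugation-invariance by order — order 1: 1/1 normal; order 2: 0/3 normal; order 3: 0/4 normal; order 4: 1/1 normal; order 12: 1/1 normal.
Total normal subgroups: 3.

3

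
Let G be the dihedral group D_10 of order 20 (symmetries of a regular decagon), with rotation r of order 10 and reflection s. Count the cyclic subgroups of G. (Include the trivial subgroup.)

14

Group the elements of G by the cyclic subgroup they generate; each cyclic subgroup of order d accounts for φ(d) elements.
Cyclic subgroups by order — order 1: 1; order 2: 11; order 5: 1; order 10: 1.
Total: 14.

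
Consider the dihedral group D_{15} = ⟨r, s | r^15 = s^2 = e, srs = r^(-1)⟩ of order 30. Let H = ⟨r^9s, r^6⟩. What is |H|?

10

|⟨r^9s⟩| = 2 and |⟨r^6⟩| = 5, so |H| is a multiple of lcm(2, 5) = 10 and divides |G| = 30.
Closing under the operation: H = {e, r^3, r^6, r^9, r^12, s, r^3s, r^6s, r^9s, r^12s}, so |H| = 10.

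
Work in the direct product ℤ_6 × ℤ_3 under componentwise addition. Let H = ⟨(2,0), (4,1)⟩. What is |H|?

9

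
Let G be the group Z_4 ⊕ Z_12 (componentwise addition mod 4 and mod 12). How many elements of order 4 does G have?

12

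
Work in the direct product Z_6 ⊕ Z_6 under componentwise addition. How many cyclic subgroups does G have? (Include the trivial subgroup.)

A cyclic subgroup of order d is generated by each of its φ(d) elements of order d, so the cyclic subgroups of order d number (#elements of order d)/φ(d).
Cyclic subgroups by order — order 1: 1; order 2: 3; order 3: 4; order 6: 12.
Total: 20.

20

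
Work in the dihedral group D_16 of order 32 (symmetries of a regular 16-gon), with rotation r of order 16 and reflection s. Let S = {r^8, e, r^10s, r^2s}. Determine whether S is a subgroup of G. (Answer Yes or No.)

Yes

|S| = 4 divides |G| = 32, consistent with Lagrange.
S contains the identity, every element's inverse is in S, and S is closed under ·: it is a subgroup.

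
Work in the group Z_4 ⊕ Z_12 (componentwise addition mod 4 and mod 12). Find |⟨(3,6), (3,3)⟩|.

16

|⟨(3,6)⟩| = 4 and |⟨(3,3)⟩| = 4, so |H| is a multiple of lcm(4, 4) = 4 and divides |G| = 48.
Closing under the operation: H = {(0,0), (0,3), (0,6), (0,9), (1,0), (1,3), (1,6), (1,9), (2,0), (2,3), (2,6), (2,9), (3,0), (3,3), (3,6), (3,9)}, so |H| = 16.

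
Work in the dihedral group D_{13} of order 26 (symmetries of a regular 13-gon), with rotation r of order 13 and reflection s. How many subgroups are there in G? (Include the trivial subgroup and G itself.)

|G| = 26, so by Lagrange every subgroup order divides 26. Divisors: 1, 2, 13, 26.
Subgroups by order — order 1: 1; order 2: 13; order 13: 1; order 26: 1.
Total: 1 + 13 + 1 + 1 = 16.

16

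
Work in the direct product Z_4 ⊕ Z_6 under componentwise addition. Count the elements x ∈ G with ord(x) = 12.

8

An element (a,b) has order lcm(ord(a), ord(b)); count pairs with lcm equal to 12.
Enumerating gives 8 such elements.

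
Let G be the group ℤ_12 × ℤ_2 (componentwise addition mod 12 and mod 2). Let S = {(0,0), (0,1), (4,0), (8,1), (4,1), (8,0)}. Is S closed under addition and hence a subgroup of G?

Yes

|S| = 6 divides |G| = 24, consistent with Lagrange.
S contains the identity, every element's inverse is in S, and S is closed under +: it is a subgroup.
In fact S = ⟨(4,1)⟩.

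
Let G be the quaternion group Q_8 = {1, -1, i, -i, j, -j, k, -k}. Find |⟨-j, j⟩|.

4

|⟨-j⟩| = 4 and |⟨j⟩| = 4, so |H| is a multiple of lcm(4, 4) = 4 and divides |G| = 8.
Closing under the operation: H = {1, -1, j, -j}, so |H| = 4.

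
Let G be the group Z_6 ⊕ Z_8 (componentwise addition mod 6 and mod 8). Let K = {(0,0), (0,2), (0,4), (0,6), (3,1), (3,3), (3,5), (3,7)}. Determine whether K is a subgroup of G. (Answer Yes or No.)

Yes

|K| = 8 divides |G| = 48, consistent with Lagrange.
K contains the identity, every element's inverse is in K, and K is closed under +: it is a subgroup.
In fact K = ⟨(3,1)⟩.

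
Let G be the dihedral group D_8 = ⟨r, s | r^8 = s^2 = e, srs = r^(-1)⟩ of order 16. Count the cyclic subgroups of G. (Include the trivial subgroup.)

12

A cyclic subgroup of order d is generated by each of its φ(d) elements of order d, so the cyclic subgroups of order d number (#elements of order d)/φ(d).
Cyclic subgroups by order — order 1: 1; order 2: 9; order 4: 1; order 8: 1.
Total: 12.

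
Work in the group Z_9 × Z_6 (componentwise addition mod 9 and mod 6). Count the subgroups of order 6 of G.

4

|G| = 54 and 6 | 54, so subgroups of order 6 are possible by Lagrange.
The subgroups of order 6 are: {(0,0), (0,1), (0,2), (0,3), (0,4), (0,5)}; {(0,0), (0,3), (3,0), (3,3), (6,0), (6,3)}; {(0,0), (0,3), (3,1), (3,4), (6,2), (6,5)}; {(0,0), (0,3), (3,2), (3,5), (6,1), (6,4)}.
So G has 4 subgroups of order 6.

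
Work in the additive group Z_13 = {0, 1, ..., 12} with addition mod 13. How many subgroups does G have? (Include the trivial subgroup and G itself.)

2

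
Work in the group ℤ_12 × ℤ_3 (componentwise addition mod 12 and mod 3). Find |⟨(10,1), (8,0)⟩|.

18

|⟨(10,1)⟩| = 6 and |⟨(8,0)⟩| = 3, so |H| is a multiple of lcm(6, 3) = 6 and divides |G| = 36.
Closing under the operation: H = {(0,0), (0,1), (0,2), (2,0), (2,1), (2,2), (4,0), (4,1), (4,2), (6,0), (6,1), (6,2), (8,0), (8,1), (8,2), (10,0), (10,1), (10,2)}, so |H| = 18.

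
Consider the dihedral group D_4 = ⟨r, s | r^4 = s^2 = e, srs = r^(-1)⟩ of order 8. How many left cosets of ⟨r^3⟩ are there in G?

2

|⟨r^3⟩| = 4 and |G| = 8.
By Lagrange, [G : H] = |G|/|H| = 8/4 = 2.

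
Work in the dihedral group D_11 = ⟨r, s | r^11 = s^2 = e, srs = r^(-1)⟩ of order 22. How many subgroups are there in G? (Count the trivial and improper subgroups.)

14

|G| = 22, so by Lagrange every subgroup order divides 22. Divisors: 1, 2, 11, 22.
Subgroups by order — order 1: 1; order 2: 11; order 11: 1; order 22: 1.
Total: 1 + 11 + 1 + 1 = 14.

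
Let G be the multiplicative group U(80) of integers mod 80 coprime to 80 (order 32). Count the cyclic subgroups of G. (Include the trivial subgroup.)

20

Each element a generates a cyclic subgroup ⟨a⟩; distinct elements may generate the same one (a cyclic group of order d has φ(d) generators).
Cyclic subgroups by order — order 1: 1; order 2: 7; order 4: 12.
Total: 20.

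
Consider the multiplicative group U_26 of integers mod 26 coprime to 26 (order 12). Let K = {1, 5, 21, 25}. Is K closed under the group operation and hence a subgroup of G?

Yes

|K| = 4 divides |G| = 12, consistent with Lagrange.
K contains the identity, every element's inverse is in K, and K is closed under ·: it is a subgroup.
In fact K = ⟨21⟩.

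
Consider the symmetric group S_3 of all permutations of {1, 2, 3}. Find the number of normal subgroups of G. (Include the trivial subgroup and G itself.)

G has 6 subgroups. Checking conjugation-invariance by order — order 1: 1/1 normal; order 2: 0/3 normal; order 3: 1/1 normal; order 6: 1/1 normal.
Total normal subgroups: 3.

3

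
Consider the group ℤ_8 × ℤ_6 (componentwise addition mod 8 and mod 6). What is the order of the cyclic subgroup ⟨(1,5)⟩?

24

The order of (1,5) in Z_8 × Z_6 is lcm(ord(1) in Z_8, ord(5) in Z_6).
ord(1) = 8 and ord(5) = 6, so |⟨(1,5)⟩| = lcm(8, 6) = 24.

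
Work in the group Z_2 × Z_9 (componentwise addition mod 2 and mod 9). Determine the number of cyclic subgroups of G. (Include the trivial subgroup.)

6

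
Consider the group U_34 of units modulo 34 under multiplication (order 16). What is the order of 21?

Compute successive powers of 21 mod 34: 21, 33, 13, 1; 21^4 ≡ 1 (mod 34).
So |⟨21⟩| = 4.

4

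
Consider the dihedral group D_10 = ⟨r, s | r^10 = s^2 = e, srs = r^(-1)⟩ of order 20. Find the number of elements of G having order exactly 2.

11

Enumerating element orders in G gives 11 elements of order 2.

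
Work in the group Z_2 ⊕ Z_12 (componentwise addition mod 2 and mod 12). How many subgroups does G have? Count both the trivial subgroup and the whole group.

|G| = 24, so by Lagrange every subgroup order divides 24. Divisors: 1, 2, 3, 4, 6, 8, 12, 24.
Subgroups by order — order 1: 1; order 2: 3; order 3: 1; order 4: 3; order 6: 3; order 8: 1; order 12: 3; order 24: 1.
Total: 1 + 3 + 1 + 3 + 3 + 1 + 3 + 1 = 16.

16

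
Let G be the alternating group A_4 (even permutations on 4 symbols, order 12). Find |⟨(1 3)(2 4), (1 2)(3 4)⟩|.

4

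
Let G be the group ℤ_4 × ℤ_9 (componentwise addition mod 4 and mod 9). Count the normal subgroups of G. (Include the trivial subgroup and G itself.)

G is abelian, so every subgroup is normal.
G has 9 subgroups in total, hence 9 normal subgroups.

9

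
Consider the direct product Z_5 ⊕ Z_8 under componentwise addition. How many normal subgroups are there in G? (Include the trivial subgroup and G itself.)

8

G is abelian, so every subgroup is normal.
G has 8 subgroups in total, hence 8 normal subgroups.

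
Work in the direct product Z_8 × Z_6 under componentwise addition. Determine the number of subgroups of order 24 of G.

3

|G| = 48 and 24 | 48, so subgroups of order 24 are possible by Lagrange.
The subgroups of order 24 are: {(0,0), (0,1), (0,2), (0,3), (0,4), (0,5), (2,0), (2,1), (2,2), (2,3), (2,4), (2,5), (4,0), (4,1), (4,2), (4,3), (4,4), (4,5), (6,0), (6,1), (6,2), (6,3), (6,4), (6,5)}; {(0,0), (0,2), (0,4), (1,0), (1,2), (1,4), (2,0), (2,2), (2,4), (3,0), (3,2), (3,4), (4,0), (4,2), (4,4), (5,0), (5,2), (5,4), (6,0), (6,2), (6,4), (7,0), (7,2), (7,4)}; {(0,0), (0,2), (0,4), (1,1), (1,3), (1,5), (2,0), (2,2), (2,4), (3,1), (3,3), (3,5), (4,0), (4,2), (4,4), (5,1), (5,3), (5,5), (6,0), (6,2), (6,4), (7,1), (7,3), (7,5)}.
So G has 3 subgroups of order 24.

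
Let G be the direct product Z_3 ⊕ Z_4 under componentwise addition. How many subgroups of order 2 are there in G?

1

|G| = 12 and 2 | 12, so subgroups of order 2 are possible by Lagrange.
The subgroups of order 2 are: {(0,0), (0,2)}.
So G has 1 subgroup of order 2.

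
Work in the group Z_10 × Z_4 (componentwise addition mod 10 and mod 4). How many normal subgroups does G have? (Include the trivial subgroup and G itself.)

16

G is abelian, so every subgroup is normal.
G has 16 subgroups in total, hence 16 normal subgroups.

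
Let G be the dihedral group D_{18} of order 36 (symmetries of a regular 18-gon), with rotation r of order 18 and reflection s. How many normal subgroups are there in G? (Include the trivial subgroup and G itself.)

9

G has 45 subgroups. Checking conjugation-invariance by order — order 1: 1/1 normal; order 2: 1/19 normal; order 3: 1/1 normal; order 4: 0/9 normal; order 6: 1/7 normal; order 9: 1/1 normal; order 12: 0/3 normal; order 18: 3/3 normal; order 36: 1/1 normal.
Total normal subgroups: 9.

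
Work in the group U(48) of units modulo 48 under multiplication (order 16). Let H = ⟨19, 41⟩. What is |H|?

|⟨19⟩| = 4 and |⟨41⟩| = 2, so |H| is a multiple of lcm(4, 2) = 4 and divides |G| = 16.
Closing under the operation: H = {1, 11, 17, 19, 25, 35, 41, 43}, so |H| = 8.

8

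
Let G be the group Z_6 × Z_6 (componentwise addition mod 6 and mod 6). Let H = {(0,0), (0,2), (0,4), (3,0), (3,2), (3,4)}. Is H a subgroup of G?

Yes

|H| = 6 divides |G| = 36, consistent with Lagrange.
H contains the identity, every element's inverse is in H, and H is closed under +: it is a subgroup.
In fact H = ⟨(3,4)⟩.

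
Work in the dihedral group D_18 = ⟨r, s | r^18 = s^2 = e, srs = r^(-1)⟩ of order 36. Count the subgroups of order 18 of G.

|G| = 36 and 18 | 36, so subgroups of order 18 are possible by Lagrange.
The subgroups of order 18 are: {e, r, r^2, r^3, r^4, r^5, r^6, r^7, r^8, r^9, r^10, r^11, r^12, r^13, r^14, r^15, r^16, r^17}; {e, r^2, r^4, r^6, r^8, r^10, r^12, r^14, r^16, s, r^2s, r^4s, r^6s, r^8s, r^10s, r^12s, r^14s, r^16s}; {e, r^2, r^4, r^6, r^8, r^10, r^12, r^14, r^16, rs, r^3s, r^5s, r^7s, r^9s, r^11s, r^13s, r^15s, r^17s}.
So G has 3 subgroups of order 18.

3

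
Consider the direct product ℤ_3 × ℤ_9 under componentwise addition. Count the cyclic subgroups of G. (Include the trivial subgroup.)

8

Each element a generates a cyclic subgroup ⟨a⟩; distinct elements may generate the same one (a cyclic group of order d has φ(d) generators).
Cyclic subgroups by order — order 1: 1; order 3: 4; order 9: 3.
Total: 8.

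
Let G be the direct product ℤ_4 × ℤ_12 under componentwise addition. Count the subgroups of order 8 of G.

|G| = 48 and 8 | 48, so subgroups of order 8 are possible by Lagrange.
The subgroups of order 8 are: {(0,0), (0,3), (0,6), (0,9), (2,0), (2,3), (2,6), (2,9)}; {(0,0), (0,6), (1,0), (1,6), (2,0), (2,6), (3,0), (3,6)}; {(0,0), (0,6), (1,3), (1,9), (2,0), (2,6), (3,3), (3,9)}.
So G has 3 subgroups of order 8.

3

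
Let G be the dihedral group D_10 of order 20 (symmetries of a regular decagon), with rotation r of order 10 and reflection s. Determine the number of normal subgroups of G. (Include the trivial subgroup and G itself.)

7

G has 22 subgroups. Checking conjugation-invariance by order — order 1: 1/1 normal; order 2: 1/11 normal; order 4: 0/5 normal; order 5: 1/1 normal; order 10: 3/3 normal; order 20: 1/1 normal.
Total normal subgroups: 7.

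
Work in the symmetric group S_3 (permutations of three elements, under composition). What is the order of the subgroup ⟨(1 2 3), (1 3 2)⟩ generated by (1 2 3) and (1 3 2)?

|⟨(1 2 3)⟩| = 3 and |⟨(1 3 2)⟩| = 3, so |H| is a multiple of lcm(3, 3) = 3 and divides |G| = 6.
Closing under the operation: H = {e, (1 2 3), (1 3 2)}, so |H| = 3.

3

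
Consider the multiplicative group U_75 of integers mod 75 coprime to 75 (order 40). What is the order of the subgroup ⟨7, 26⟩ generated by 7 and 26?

8

|⟨7⟩| = 4 and |⟨26⟩| = 2, so |H| is a multiple of lcm(4, 2) = 4 and divides |G| = 40.
Closing under the operation: H = {1, 7, 26, 32, 43, 49, 68, 74}, so |H| = 8.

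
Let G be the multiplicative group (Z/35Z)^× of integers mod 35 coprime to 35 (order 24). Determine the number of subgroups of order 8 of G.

|G| = 24 and 8 | 24, so subgroups of order 8 are possible by Lagrange.
The subgroups of order 8 are: {1, 6, 8, 13, 22, 27, 29, 34}.
So G has 1 subgroup of order 8.

1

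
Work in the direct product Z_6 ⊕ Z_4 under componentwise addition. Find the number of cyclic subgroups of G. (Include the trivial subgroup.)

12

A cyclic subgroup of order d is generated by each of its φ(d) elements of order d, so the cyclic subgroups of order d number (#elements of order d)/φ(d).
Cyclic subgroups by order — order 1: 1; order 2: 3; order 3: 1; order 4: 2; order 6: 3; order 12: 2.
Total: 12.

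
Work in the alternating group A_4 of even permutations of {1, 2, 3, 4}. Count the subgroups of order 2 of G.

|G| = 12 and 2 | 12, so subgroups of order 2 are possible by Lagrange.
The subgroups of order 2 are: {e, (1 2)(3 4)}; {e, (1 3)(2 4)}; {e, (1 4)(2 3)}.
So G has 3 subgroups of order 2.

3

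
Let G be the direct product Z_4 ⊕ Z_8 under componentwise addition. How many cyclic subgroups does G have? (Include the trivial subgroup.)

A cyclic subgroup of order d is generated by each of its φ(d) elements of order d, so the cyclic subgroups of order d number (#elements of order d)/φ(d).
Cyclic subgroups by order — order 1: 1; order 2: 3; order 4: 6; order 8: 4.
Total: 14.

14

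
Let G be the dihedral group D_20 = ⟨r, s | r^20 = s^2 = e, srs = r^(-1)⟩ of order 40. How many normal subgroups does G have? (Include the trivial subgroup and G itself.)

G has 48 subgroups. Checking conjugation-invariance by order — order 1: 1/1 normal; order 2: 1/21 normal; order 4: 1/11 normal; order 5: 1/1 normal; order 8: 0/5 normal; order 10: 1/5 normal; order 20: 3/3 normal; order 40: 1/1 normal.
Total normal subgroups: 9.

9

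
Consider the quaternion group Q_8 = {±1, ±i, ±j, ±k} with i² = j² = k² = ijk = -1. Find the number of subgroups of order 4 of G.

3

|G| = 8 and 4 | 8, so subgroups of order 4 are possible by Lagrange.
The subgroups of order 4 are: {1, -1, i, -i}; {1, -1, j, -j}; {1, -1, k, -k}.
So G has 3 subgroups of order 4.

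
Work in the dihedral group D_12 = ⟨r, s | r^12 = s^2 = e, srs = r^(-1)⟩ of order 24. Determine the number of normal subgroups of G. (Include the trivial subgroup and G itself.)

G has 34 subgroups. Checking conjugation-invariance by order — order 1: 1/1 normal; order 2: 1/13 normal; order 3: 1/1 normal; order 4: 1/7 normal; order 6: 1/5 normal; order 8: 0/3 normal; order 12: 3/3 normal; order 24: 1/1 normal.
Total normal subgroups: 9.

9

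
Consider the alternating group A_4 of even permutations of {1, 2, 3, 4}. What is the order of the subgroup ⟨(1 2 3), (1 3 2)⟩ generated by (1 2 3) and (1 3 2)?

|⟨(1 2 3)⟩| = 3 and |⟨(1 3 2)⟩| = 3, so |H| is a multiple of lcm(3, 3) = 3 and divides |G| = 12.
Closing under the operation: H = {e, (1 2 3), (1 3 2)}, so |H| = 3.

3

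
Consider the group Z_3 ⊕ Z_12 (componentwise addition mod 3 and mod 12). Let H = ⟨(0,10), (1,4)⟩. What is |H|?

|⟨(0,10)⟩| = 6 and |⟨(1,4)⟩| = 3, so |H| is a multiple of lcm(6, 3) = 6 and divides |G| = 36.
Closing under the operation: H = {(0,0), (0,2), (0,4), (0,6), (0,8), (0,10), (1,0), (1,2), (1,4), (1,6), (1,8), (1,10), (2,0), (2,2), (2,4), (2,6), (2,8), (2,10)}, so |H| = 18.

18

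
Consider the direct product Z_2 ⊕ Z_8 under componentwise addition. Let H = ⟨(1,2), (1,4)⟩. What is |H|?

8

|⟨(1,2)⟩| = 4 and |⟨(1,4)⟩| = 2, so |H| is a multiple of lcm(4, 2) = 4 and divides |G| = 16.
Closing under the operation: H = {(0,0), (0,2), (0,4), (0,6), (1,0), (1,2), (1,4), (1,6)}, so |H| = 8.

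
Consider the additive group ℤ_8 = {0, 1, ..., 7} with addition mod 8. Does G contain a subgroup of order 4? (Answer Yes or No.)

Yes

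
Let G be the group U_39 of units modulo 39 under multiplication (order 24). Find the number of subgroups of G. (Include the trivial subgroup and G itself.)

|G| = 24, so by Lagrange every subgroup order divides 24. Divisors: 1, 2, 3, 4, 6, 8, 12, 24.
Subgroups by order — order 1: 1; order 2: 3; order 3: 1; order 4: 3; order 6: 3; order 8: 1; order 12: 3; order 24: 1.
Total: 1 + 3 + 1 + 3 + 3 + 1 + 3 + 1 = 16.

16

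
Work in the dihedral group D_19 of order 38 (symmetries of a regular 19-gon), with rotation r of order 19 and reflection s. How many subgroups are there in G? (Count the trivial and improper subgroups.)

|G| = 38, so by Lagrange every subgroup order divides 38. Divisors: 1, 2, 19, 38.
Subgroups by order — order 1: 1; order 2: 19; order 19: 1; order 38: 1.
Total: 1 + 19 + 1 + 1 = 22.

22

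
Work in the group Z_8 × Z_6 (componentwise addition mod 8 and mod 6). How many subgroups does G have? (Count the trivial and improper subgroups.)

|G| = 48, so by Lagrange every subgroup order divides 48. Divisors: 1, 2, 3, 4, 6, 8, 12, 16, 24, 48.
Subgroups by order — order 1: 1; order 2: 3; order 3: 1; order 4: 3; order 6: 3; order 8: 3; order 12: 3; order 16: 1; order 24: 3; order 48: 1.
Total: 1 + 3 + 1 + 3 + 3 + 3 + 3 + 1 + 3 + 1 = 22.

22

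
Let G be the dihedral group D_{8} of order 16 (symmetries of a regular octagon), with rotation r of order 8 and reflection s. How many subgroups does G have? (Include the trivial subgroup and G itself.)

19

|G| = 16, so by Lagrange every subgroup order divides 16. Divisors: 1, 2, 4, 8, 16.
Subgroups by order — order 1: 1; order 2: 9; order 4: 5; order 8: 3; order 16: 1.
Total: 1 + 9 + 5 + 3 + 1 = 19.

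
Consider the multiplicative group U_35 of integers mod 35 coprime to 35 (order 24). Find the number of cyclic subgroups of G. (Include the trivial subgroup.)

Group the elements of G by the cyclic subgroup they generate; each cyclic subgroup of order d accounts for φ(d) elements.
Cyclic subgroups by order — order 1: 1; order 2: 3; order 3: 1; order 4: 2; order 6: 3; order 12: 2.
Total: 12.

12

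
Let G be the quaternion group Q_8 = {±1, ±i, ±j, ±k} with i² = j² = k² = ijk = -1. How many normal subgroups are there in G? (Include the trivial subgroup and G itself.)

G has 6 subgroups. Checking conjugation-invariance by order — order 1: 1/1 normal; order 2: 1/1 normal; order 4: 3/3 normal; order 8: 1/1 normal.
Total normal subgroups: 6.

6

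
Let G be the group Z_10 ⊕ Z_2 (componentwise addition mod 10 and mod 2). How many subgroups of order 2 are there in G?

3

|G| = 20 and 2 | 20, so subgroups of order 2 are possible by Lagrange.
The subgroups of order 2 are: {(0,0), (0,1)}; {(0,0), (5,0)}; {(0,0), (5,1)}.
So G has 3 subgroups of order 2.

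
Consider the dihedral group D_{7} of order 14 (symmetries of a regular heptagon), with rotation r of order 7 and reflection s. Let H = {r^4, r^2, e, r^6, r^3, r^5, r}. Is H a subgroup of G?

Yes

|H| = 7 divides |G| = 14, consistent with Lagrange.
H contains the identity, every element's inverse is in H, and H is closed under ·: it is a subgroup.
In fact H = ⟨r^4⟩.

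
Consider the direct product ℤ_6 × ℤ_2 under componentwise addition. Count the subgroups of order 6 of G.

3

|G| = 12 and 6 | 12, so subgroups of order 6 are possible by Lagrange.
The subgroups of order 6 are: {(0,0), (0,1), (2,0), (2,1), (4,0), (4,1)}; {(0,0), (1,0), (2,0), (3,0), (4,0), (5,0)}; {(0,0), (1,1), (2,0), (3,1), (4,0), (5,1)}.
So G has 3 subgroups of order 6.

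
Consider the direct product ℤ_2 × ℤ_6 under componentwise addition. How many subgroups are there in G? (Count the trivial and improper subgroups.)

10

|G| = 12, so by Lagrange every subgroup order divides 12. Divisors: 1, 2, 3, 4, 6, 12.
Subgroups by order — order 1: 1; order 2: 3; order 3: 1; order 4: 1; order 6: 3; order 12: 1.
Total: 1 + 3 + 1 + 1 + 3 + 1 = 10.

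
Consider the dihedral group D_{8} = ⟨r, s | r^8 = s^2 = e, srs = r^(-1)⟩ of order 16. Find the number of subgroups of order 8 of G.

|G| = 16 and 8 | 16, so subgroups of order 8 are possible by Lagrange.
The subgroups of order 8 are: {e, r, r^2, r^3, r^4, r^5, r^6, r^7}; {e, r^2, r^4, r^6, s, r^2s, r^4s, r^6s}; {e, r^2, r^4, r^6, rs, r^3s, r^5s, r^7s}.
So G has 3 subgroups of order 8.

3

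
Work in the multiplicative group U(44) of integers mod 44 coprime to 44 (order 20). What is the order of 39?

10

Compute successive powers of 39 mod 44: 39, 25, 7, 9, 43, 5, 19, 37, …; 39^10 ≡ 1 (mod 44).
So |⟨39⟩| = 10.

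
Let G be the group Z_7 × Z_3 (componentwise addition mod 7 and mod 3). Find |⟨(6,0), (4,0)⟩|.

|⟨(6,0)⟩| = 7 and |⟨(4,0)⟩| = 7, so |H| is a multiple of lcm(7, 7) = 7 and divides |G| = 21.
Closing under the operation: H = {(0,0), (1,0), (2,0), (3,0), (4,0), (5,0), (6,0)}, so |H| = 7.

7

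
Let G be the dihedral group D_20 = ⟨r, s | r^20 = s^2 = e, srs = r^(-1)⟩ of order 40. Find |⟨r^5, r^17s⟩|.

|⟨r^5⟩| = 4 and |⟨r^17s⟩| = 2, so |H| is a multiple of lcm(4, 2) = 4 and divides |G| = 40.
Closing under the operation: H = {e, r^5, r^10, r^15, r^2s, r^7s, r^12s, r^17s}, so |H| = 8.

8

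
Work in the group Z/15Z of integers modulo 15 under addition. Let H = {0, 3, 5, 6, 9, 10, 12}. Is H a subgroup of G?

No

|H| = 7 does not divide |G| = 15, so by Lagrange H is not a subgroup.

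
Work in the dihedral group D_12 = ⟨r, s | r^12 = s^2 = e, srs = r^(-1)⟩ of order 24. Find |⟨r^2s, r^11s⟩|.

|⟨r^2s⟩| = 2 and |⟨r^11s⟩| = 2, so |H| is a multiple of lcm(2, 2) = 2 and divides |G| = 24.
Closing under the operation: H = {e, r^3, r^6, r^9, r^2s, r^5s, r^8s, r^11s}, so |H| = 8.

8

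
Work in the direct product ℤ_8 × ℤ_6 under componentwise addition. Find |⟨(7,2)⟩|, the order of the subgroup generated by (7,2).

The order of (7,2) in Z_8 × Z_6 is lcm(ord(7) in Z_8, ord(2) in Z_6).
ord(7) = 8 and ord(2) = 3, so |⟨(7,2)⟩| = lcm(8, 3) = 24.

24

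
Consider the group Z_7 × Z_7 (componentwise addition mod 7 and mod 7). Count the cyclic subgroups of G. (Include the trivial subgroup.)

9

Group the elements of G by the cyclic subgroup they generate; each cyclic subgroup of order d accounts for φ(d) elements.
Cyclic subgroups by order — order 1: 1; order 7: 8.
Total: 9.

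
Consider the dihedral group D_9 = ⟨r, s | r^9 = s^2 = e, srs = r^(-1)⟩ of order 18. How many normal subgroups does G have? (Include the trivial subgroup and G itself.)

G has 16 subgroups. Checking conjugation-invariance by order — order 1: 1/1 normal; order 2: 0/9 normal; order 3: 1/1 normal; order 6: 0/3 normal; order 9: 1/1 normal; order 18: 1/1 normal.
Total normal subgroups: 4.

4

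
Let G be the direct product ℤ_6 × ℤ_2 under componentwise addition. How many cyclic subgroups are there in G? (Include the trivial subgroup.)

A cyclic subgroup of order d is generated by each of its φ(d) elements of order d, so the cyclic subgroups of order d number (#elements of order d)/φ(d).
Cyclic subgroups by order — order 1: 1; order 2: 3; order 3: 1; order 6: 3.
Total: 8.

8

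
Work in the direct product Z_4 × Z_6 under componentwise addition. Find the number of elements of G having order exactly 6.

An element (a,b) has order lcm(ord(a), ord(b)); count pairs with lcm equal to 6.
Enumerating gives 6 such elements.

6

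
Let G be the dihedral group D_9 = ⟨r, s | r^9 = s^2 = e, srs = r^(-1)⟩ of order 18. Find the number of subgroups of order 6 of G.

3

|G| = 18 and 6 | 18, so subgroups of order 6 are possible by Lagrange.
The subgroups of order 6 are: {e, r^3, r^6, r^2s, r^5s, r^8s}; {e, r^3, r^6, s, r^3s, r^6s}; {e, r^3, r^6, rs, r^4s, r^7s}.
So G has 3 subgroups of order 6.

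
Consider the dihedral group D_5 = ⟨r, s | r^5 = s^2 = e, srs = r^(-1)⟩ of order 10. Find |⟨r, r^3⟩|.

5

|⟨r⟩| = 5 and |⟨r^3⟩| = 5, so |H| is a multiple of lcm(5, 5) = 5 and divides |G| = 10.
Closing under the operation: H = {e, r, r^2, r^3, r^4}, so |H| = 5.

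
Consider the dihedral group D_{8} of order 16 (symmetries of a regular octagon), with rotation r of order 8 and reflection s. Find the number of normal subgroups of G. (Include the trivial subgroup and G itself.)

G has 19 subgroups. Checking conjugation-invariance by order — order 1: 1/1 normal; order 2: 1/9 normal; order 4: 1/5 normal; order 8: 3/3 normal; order 16: 1/1 normal.
Total normal subgroups: 7.

7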